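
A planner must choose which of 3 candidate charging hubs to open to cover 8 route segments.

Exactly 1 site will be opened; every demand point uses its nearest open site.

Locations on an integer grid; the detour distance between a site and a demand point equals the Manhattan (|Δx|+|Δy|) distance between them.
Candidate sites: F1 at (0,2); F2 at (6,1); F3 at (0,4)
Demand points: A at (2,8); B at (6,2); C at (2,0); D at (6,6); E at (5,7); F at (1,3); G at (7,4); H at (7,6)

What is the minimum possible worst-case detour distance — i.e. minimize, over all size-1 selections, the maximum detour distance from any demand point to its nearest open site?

Open {F3}.
  Farthest demand point is H at detour distance 9 (to F3); all others are ≤ 9.
With {F1} the worst case is 11.
With {F2} the worst case is 11.
No size-1 selection achieves below 9.

9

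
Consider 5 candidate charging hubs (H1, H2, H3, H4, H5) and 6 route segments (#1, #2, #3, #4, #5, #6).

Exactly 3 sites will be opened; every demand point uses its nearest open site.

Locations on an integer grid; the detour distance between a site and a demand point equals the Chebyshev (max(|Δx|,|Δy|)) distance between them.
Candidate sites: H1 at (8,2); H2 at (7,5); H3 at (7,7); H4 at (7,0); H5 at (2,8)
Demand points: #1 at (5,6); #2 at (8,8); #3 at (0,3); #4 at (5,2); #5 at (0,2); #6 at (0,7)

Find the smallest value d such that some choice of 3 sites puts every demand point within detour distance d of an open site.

Open {H1, H2, H5}.
  Farthest demand point is #5 at detour distance 6 (to H5); all others are ≤ 6.
With {H1, H3, H5} the worst case is 6.
With {H1, H4, H5} the worst case is 6.
No size-3 selection achieves below 6.

6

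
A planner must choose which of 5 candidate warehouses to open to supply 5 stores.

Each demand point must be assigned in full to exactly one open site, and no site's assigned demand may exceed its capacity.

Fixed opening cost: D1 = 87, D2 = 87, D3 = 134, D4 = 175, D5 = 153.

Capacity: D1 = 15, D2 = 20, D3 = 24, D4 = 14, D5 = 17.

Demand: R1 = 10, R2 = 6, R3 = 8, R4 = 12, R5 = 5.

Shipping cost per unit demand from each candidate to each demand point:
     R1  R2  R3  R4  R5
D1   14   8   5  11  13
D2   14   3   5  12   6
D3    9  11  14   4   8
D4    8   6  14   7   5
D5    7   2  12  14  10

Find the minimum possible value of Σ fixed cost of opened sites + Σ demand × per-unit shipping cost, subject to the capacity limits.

Open {D2, D3}; cheapest assignment that respects the capacities:
  D2 (cap 20, load 19): R2, R3, R5 — cost 6×3 + 8×5 + 5×6 = 88
  D3 (cap 24, load 22): R1, R4 — cost 10×9 + 12×4 = 138
  Shipping 226, fixed 221 → total 447.
  Any other capacity-feasible assignment to {D2, D3} ships for at least 226.
Compare {D1, D2, D3}: its best feasible assignment gives total 534.
Compare {D2, D3, D5}: its best feasible assignment gives total 574.
Every other set of open sites that can feasibly serve all demand totals ≥ 534 even under its best assignment. Minimum: 447.

447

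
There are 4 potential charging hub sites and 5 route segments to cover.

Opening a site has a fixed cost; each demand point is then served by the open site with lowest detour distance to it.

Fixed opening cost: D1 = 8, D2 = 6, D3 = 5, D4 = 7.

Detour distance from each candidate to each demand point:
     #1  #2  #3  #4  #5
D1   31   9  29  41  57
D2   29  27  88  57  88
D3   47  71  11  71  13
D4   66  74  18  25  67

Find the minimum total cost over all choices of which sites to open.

Open {D1, D3, D4}: assign each demand point to its cheapest open site.
  #1→D1 31, #2→D1 9, #3→D3 11, #4→D4 25, #5→D3 13
  detour distance 89, fixed 20 → total 109.
Compare {D1, D2, D3, D4}: detour distance 87 + fixed 26 = 113.
Compare {D1, D3}: detour distance 105 + fixed 13 = 118.
Compare {D1, D2, D3}: detour distance 103 + fixed 19 = 122.
All other subsets cost ≥ 113. Minimum total cost: 109.

109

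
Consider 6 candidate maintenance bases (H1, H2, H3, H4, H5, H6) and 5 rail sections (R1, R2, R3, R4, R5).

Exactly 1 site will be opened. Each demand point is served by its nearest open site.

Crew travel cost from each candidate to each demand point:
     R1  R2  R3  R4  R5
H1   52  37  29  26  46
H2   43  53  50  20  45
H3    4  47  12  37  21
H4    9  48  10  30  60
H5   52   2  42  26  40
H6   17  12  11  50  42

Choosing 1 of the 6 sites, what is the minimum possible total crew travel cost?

Open {H3}.
  R1→H3 4, R2→H3 47, R3→H3 12, R4→H3 37, R5→H3 21  ⇒ total 121.
Compare {H6}: total 132.
Compare {H4}: total 157.
No size-1 selection does better; minimum is 121.

121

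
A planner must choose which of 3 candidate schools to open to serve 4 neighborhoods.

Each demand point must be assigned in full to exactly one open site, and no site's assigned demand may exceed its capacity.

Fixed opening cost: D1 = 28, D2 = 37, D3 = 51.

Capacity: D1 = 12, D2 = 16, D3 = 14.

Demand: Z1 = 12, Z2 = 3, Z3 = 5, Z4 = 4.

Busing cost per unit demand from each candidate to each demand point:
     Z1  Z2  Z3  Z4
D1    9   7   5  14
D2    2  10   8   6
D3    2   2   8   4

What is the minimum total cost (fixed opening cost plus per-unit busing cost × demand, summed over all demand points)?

Open {D1, D2}; cheapest assignment that respects the capacities:
  D1 (cap 12, load 8): Z2, Z3 — cost 3×7 + 5×5 = 46
  D2 (cap 16, load 16): Z1, Z4 — cost 12×2 + 4×6 = 48
  Shipping 94, fixed 65 → total 159.
  Any other capacity-feasible assignment to {D1, D2} ships for at least 94.
Compare {D2, D3}: its best feasible assignment gives total 174.
Compare {D1, D2, D3}: its best feasible assignment gives total 187.
Every other set of open sites that can feasibly serve all demand totals ≥ 174 even under its best assignment. Minimum: 159.

159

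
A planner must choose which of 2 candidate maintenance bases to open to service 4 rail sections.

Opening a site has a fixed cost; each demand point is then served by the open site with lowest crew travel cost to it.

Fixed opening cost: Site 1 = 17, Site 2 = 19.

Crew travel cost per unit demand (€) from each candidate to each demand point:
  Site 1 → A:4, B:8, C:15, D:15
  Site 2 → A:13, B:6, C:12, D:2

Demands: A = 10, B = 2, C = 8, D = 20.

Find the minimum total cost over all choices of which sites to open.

224

Open {Site 1, Site 2}: assign each demand point to its cheapest open site.
  A→Site 1 10×4=40, B→Site 2 2×6=12, C→Site 2 8×12=96, D→Site 2 20×2=40
  crew travel cost 188, fixed 36 → total 224.
Compare {Site 2}: crew travel cost 278 + fixed 19 = 297.
Compare {Site 1}: crew travel cost 476 + fixed 17 = 493.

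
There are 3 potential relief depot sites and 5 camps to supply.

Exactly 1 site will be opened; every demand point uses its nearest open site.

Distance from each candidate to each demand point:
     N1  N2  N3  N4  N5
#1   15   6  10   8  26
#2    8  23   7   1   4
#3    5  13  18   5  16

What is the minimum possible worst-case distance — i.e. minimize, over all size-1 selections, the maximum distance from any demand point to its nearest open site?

18

Open {#3}.
  Farthest demand point is N3 at distance 18 (to #3); all others are ≤ 18.
With {#2} the worst case is 23.
With {#1} the worst case is 26.
No size-1 selection achieves below 18.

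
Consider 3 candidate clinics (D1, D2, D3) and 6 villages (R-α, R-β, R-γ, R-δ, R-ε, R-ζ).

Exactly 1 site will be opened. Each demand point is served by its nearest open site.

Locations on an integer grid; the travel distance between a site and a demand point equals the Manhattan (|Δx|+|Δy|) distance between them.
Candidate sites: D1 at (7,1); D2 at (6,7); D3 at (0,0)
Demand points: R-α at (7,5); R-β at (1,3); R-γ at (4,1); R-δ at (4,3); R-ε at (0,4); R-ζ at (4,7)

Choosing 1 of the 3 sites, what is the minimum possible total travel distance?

Open {D2}.
  R-α→D2 3, R-β→D2 9, R-γ→D2 8, R-δ→D2 6, R-ε→D2 9, R-ζ→D2 2  ⇒ total 37.
Compare {D1}: total 39.
Compare {D3}: total 43.

37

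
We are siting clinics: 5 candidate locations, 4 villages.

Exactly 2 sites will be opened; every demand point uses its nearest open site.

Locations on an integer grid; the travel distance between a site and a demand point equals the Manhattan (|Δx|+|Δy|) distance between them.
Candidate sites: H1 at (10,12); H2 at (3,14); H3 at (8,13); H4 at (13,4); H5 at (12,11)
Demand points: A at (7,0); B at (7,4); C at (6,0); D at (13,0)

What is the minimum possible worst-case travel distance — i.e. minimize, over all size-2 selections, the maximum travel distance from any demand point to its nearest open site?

11

Open {H1, H4}.
  Farthest demand point is C at travel distance 11 (to H4); all others are ≤ 11.
With {H2, H4} the worst case is 11.
With {H3, H4} the worst case is 11.
No size-2 selection achieves below 11.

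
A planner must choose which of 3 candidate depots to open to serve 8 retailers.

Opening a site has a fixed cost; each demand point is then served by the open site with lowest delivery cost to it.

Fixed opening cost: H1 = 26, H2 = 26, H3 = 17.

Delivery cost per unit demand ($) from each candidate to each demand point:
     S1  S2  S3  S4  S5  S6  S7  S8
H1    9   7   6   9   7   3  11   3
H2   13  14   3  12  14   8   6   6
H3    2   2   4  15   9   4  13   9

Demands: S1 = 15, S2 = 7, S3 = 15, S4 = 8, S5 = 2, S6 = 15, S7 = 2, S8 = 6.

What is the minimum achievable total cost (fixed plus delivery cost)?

318

Open {H1, H3}: assign each demand point to its cheapest open site.
  S1→H3 15×2=30, S2→H3 7×2=14, S3→H3 15×4=60, S4→H1 8×9=72, S5→H1 2×7=14, S6→H1 15×3=45, S7→H1 2×11=22, S8→H1 6×3=18
  delivery cost 275, fixed 43 → total 318.
Compare {H1, H2, H3}: delivery cost 250 + fixed 69 = 319.
Compare {H2, H3}: delivery cost 311 + fixed 43 = 354.
Compare {H3}: delivery cost 382 + fixed 17 = 399.
All other subsets cost ≥ 319. Minimum total cost: 318.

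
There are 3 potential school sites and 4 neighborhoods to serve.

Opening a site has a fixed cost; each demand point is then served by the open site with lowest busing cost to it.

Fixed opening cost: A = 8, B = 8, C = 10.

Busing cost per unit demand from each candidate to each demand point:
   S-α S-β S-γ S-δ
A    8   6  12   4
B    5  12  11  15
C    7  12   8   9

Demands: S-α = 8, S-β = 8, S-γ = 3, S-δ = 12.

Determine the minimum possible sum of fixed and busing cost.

Open {A, B}: assign each demand point to its cheapest open site.
  S-α→B 8×5=40, S-β→A 8×6=48, S-γ→B 3×11=33, S-δ→A 12×4=48
  busing cost 169, fixed 16 → total 185.
Compare {A, B, C}: busing cost 160 + fixed 26 = 186.
Compare {A, C}: busing cost 176 + fixed 18 = 194.
Compare {A}: busing cost 196 + fixed 8 = 204.
All other subsets cost ≥ 186. Minimum total cost: 185.

185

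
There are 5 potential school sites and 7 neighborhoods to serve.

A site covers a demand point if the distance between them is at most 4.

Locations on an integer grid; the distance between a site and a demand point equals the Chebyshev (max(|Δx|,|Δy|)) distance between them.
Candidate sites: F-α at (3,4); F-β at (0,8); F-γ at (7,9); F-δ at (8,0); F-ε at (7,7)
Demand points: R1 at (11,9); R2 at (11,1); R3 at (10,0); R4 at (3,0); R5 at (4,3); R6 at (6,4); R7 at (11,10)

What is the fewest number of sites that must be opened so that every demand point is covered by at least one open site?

Coverage sets (demand points within 4 of each site):
  F-α: {R4, R5, R6}
  F-β: {}
  F-γ: {R1, R7}
  F-δ: {R2, R3, R5, R6}
  F-ε: {R1, R5, R6, R7}
No 2 sites suffice: every size-2 union leaves at least one demand point uncovered.
But {F-α, F-γ, F-δ} covers everything, so the minimum is 3.

3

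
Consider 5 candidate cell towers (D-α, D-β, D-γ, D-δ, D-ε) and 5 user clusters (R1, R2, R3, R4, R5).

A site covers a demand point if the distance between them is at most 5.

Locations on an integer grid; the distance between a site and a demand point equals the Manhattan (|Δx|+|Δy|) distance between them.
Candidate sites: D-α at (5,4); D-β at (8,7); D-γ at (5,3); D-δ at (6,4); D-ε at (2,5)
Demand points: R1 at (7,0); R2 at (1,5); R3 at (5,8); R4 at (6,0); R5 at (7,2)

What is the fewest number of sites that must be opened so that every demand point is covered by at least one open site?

Coverage sets (demand points within 5 of each site):
  D-α: {R2, R3, R4, R5}
  D-β: {R3}
  D-γ: {R1, R3, R4, R5}
  D-δ: {R1, R3, R4, R5}
  D-ε: {R2}
No single site covers all 5 demand points.
But {D-α, D-γ} covers everything, so the minimum is 2.

2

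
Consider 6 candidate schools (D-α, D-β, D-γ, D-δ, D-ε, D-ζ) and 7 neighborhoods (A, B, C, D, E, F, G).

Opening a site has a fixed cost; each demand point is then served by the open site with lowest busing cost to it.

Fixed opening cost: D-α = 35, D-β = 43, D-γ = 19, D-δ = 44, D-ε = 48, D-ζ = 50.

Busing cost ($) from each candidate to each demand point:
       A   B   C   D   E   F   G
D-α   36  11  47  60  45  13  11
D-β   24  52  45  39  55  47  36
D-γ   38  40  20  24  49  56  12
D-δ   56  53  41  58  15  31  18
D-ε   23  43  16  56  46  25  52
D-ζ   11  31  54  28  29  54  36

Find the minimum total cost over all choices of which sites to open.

214

Open {D-α, D-γ}: assign each demand point to its cheapest open site.
  A→D-α 36, B→D-α 11, C→D-γ 20, D→D-γ 24, E→D-α 45, F→D-α 13, G→D-α 11
  busing cost 160, fixed 54 → total 214.
Compare {D-α, D-γ, D-ζ}: busing cost 119 + fixed 104 = 223.
Compare {D-α, D-γ, D-δ}: busing cost 130 + fixed 98 = 228.
Compare {D-α, D-ζ}: busing cost 150 + fixed 85 = 235.
All other subsets cost ≥ 223. Minimum total cost: 214.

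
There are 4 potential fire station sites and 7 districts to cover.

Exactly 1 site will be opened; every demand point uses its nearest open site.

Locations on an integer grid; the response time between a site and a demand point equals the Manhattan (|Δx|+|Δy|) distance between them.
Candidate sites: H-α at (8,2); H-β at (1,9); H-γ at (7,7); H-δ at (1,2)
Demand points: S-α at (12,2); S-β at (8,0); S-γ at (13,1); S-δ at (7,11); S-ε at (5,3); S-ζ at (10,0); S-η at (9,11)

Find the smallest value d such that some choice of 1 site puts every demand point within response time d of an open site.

10

Open {H-α}.
  Farthest demand point is S-δ at response time 10 (to H-α); all others are ≤ 10.
With {H-γ} the worst case is 12.
With {H-δ} the worst case is 17.
No size-1 selection achieves below 10.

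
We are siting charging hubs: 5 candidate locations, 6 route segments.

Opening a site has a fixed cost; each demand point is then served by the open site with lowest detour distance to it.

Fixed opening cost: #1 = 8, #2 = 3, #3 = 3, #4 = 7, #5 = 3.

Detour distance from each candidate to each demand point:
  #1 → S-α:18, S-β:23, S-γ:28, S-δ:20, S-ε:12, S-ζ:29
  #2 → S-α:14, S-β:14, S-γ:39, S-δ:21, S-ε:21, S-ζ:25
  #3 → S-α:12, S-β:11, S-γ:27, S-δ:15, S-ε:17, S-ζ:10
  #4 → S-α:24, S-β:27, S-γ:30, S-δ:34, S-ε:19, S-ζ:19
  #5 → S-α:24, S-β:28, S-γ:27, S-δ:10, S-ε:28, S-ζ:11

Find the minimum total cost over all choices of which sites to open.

Open {#3, #5}: assign each demand point to its cheapest open site.
  S-α→#3 12, S-β→#3 11, S-γ→#3 27, S-δ→#5 10, S-ε→#3 17, S-ζ→#3 10
  detour distance 87, fixed 6 → total 93.
Compare {#3}: detour distance 92 + fixed 3 = 95.
Compare {#1, #3, #5}: detour distance 82 + fixed 14 = 96.
Compare {#2, #3, #5}: detour distance 87 + fixed 9 = 96.
All other subsets cost ≥ 95. Minimum total cost: 93.

93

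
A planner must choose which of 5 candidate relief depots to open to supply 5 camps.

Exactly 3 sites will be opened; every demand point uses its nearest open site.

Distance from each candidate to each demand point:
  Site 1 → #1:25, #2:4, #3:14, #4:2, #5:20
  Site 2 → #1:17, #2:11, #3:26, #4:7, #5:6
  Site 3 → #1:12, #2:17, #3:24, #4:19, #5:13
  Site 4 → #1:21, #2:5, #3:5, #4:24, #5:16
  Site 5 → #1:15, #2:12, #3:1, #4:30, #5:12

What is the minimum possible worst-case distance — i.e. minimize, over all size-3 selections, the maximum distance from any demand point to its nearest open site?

Open {Site 1, Site 3, Site 5}.
  Farthest demand point is #1 at distance 12 (to Site 3); all others are ≤ 12.
With {Site 2, Site 3, Site 4} the worst case is 12.
With {Site 2, Site 3, Site 5} the worst case is 12.
No size-3 selection achieves below 12.

12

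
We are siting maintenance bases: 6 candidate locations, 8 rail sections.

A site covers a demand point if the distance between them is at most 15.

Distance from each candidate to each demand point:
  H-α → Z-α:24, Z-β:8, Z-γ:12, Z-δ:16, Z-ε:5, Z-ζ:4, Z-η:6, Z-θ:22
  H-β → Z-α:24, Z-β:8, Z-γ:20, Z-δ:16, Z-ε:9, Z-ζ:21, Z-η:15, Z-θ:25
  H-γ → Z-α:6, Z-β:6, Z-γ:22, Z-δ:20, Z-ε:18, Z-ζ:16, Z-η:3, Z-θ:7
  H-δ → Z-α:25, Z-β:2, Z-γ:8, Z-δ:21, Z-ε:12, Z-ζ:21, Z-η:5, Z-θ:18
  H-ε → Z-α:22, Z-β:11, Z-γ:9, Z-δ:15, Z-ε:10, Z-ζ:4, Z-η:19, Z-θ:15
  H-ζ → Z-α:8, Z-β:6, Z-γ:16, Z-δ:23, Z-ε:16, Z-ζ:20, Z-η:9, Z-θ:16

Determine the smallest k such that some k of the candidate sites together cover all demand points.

2

Coverage sets (demand points within 15 of each site):
  H-α: {Z-β, Z-γ, Z-ε, Z-ζ, Z-η}
  H-β: {Z-β, Z-ε, Z-η}
  H-γ: {Z-α, Z-β, Z-η, Z-θ}
  H-δ: {Z-β, Z-γ, Z-ε, Z-η}
  H-ε: {Z-β, Z-γ, Z-δ, Z-ε, Z-ζ, Z-θ}
  H-ζ: {Z-α, Z-β, Z-η}
No single site covers all 8 demand points.
But {H-γ, H-ε} covers everything, so the minimum is 2.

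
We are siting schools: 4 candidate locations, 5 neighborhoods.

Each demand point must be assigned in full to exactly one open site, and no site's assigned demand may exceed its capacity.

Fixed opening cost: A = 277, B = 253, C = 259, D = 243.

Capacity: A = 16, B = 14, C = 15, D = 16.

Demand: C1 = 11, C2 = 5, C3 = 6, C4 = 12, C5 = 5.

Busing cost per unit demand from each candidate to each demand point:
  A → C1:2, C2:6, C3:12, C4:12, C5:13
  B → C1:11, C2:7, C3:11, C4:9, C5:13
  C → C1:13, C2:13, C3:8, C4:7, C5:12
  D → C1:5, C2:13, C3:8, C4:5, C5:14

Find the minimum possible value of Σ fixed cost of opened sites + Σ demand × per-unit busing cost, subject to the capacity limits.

999

Open {A, C, D}; cheapest assignment that respects the capacities:
  A (cap 16, load 16): C1, C2 — cost 11×2 + 5×6 = 52
  C (cap 15, load 11): C3, C5 — cost 6×8 + 5×12 = 108
  D (cap 16, load 12): C4 — cost 12×5 = 60
  Shipping 220, fixed 779 → total 999.
  Any other capacity-feasible assignment to {A, C, D} ships for at least 220.
Compare {A, B, D}: its best feasible assignment gives total 1016.
Compare {A, B, C}: its best feasible assignment gives total 1056.
Every other set of open sites that can feasibly serve all demand totals ≥ 1016 even under its best assignment. Minimum: 999.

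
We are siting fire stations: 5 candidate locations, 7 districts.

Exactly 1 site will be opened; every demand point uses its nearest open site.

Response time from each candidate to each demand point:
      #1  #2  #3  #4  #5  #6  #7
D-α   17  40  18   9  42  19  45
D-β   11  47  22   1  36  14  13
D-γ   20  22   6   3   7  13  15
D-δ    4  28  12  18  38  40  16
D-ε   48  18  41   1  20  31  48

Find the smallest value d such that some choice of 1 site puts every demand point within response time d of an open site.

22

Open {D-γ}.
  Farthest demand point is #2 at response time 22 (to D-γ); all others are ≤ 22.
With {D-δ} the worst case is 40.
With {D-α} the worst case is 45.
No size-1 selection achieves below 22.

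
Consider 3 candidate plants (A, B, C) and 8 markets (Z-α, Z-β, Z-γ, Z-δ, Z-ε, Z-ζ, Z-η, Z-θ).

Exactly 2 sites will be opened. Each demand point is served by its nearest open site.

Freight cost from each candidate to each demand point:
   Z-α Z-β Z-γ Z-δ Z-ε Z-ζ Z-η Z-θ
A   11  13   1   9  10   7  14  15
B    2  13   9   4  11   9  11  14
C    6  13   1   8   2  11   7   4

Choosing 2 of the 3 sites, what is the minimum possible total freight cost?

Open {B, C}.
  Z-α→B 2, Z-β→B 13, Z-γ→C 1, Z-δ→B 4, Z-ε→C 2, Z-ζ→B 9, Z-η→C 7, Z-θ→C 4  ⇒ total 42.
Compare {A, C}: total 48.
Compare {A, B}: total 62.

42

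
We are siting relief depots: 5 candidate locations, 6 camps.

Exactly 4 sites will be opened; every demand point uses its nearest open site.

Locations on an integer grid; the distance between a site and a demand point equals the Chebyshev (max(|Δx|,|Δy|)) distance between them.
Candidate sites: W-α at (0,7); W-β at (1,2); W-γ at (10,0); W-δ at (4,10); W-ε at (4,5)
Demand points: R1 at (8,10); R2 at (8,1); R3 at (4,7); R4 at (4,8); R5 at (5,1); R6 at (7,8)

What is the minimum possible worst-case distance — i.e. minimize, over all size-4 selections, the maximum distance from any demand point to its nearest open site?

Open {W-α, W-β, W-γ, W-δ}.
  Farthest demand point is R1 at distance 4 (to W-δ); all others are ≤ 4.
With {W-α, W-β, W-δ, W-ε} the worst case is 4.
With {W-α, W-γ, W-δ, W-ε} the worst case is 4.
No size-4 selection achieves below 4.

4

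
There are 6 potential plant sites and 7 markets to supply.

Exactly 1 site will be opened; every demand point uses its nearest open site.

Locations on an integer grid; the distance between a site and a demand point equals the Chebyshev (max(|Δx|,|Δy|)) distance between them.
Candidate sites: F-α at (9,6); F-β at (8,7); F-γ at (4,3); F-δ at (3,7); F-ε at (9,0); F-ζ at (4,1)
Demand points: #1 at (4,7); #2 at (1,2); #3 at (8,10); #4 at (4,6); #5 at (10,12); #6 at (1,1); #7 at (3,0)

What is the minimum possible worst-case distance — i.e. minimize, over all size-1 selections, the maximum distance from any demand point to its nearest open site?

7

Open {F-β}.
  Farthest demand point is #2 at distance 7 (to F-β); all others are ≤ 7.
With {F-δ} the worst case is 7.
With {F-α} the worst case is 8.
No size-1 selection achieves below 7.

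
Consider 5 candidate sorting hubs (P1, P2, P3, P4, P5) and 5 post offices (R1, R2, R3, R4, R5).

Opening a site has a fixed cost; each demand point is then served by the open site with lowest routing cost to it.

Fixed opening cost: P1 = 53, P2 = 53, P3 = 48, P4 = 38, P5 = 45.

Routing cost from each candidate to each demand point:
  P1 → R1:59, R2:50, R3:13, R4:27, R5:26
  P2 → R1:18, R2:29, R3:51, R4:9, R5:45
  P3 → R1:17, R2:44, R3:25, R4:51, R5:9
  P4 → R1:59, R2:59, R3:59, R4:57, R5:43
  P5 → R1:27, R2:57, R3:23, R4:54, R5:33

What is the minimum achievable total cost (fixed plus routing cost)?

190

Open {P2, P3}: assign each demand point to its cheapest open site.
  R1→P3 17, R2→P2 29, R3→P3 25, R4→P2 9, R5→P3 9
  routing cost 89, fixed 101 → total 190.
Compare {P3}: routing cost 146 + fixed 48 = 194.
Compare {P1, P2}: routing cost 95 + fixed 106 = 201.
Compare {P2}: routing cost 152 + fixed 53 = 205.
All other subsets cost ≥ 194. Minimum total cost: 190.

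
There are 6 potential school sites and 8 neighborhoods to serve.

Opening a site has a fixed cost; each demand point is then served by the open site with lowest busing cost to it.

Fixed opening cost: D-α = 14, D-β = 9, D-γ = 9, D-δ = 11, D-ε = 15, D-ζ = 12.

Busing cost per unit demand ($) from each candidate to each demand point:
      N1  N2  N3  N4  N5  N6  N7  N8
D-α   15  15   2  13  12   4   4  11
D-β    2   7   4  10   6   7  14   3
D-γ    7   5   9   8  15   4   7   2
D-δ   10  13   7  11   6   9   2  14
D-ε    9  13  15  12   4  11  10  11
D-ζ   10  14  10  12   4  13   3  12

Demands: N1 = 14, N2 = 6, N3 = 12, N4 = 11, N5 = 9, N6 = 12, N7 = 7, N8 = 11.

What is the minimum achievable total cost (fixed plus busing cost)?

341

Open {D-α, D-β, D-γ, D-ζ}: assign each demand point to its cheapest open site.
  N1→D-β 14×2=28, N2→D-γ 6×5=30, N3→D-α 12×2=24, N4→D-γ 11×8=88, N5→D-ζ 9×4=36, N6→D-α 12×4=48, N7→D-ζ 7×3=21, N8→D-γ 11×2=22
  busing cost 297, fixed 44 → total 341.
Compare {D-α, D-β, D-γ, D-δ, D-ζ}: busing cost 290 + fixed 55 = 345.
Compare {D-α, D-β, D-γ, D-δ, D-ε}: busing cost 290 + fixed 58 = 348.
Compare {D-β, D-γ, D-ζ}: busing cost 321 + fixed 30 = 351.
All other subsets cost ≥ 345. Minimum total cost: 341.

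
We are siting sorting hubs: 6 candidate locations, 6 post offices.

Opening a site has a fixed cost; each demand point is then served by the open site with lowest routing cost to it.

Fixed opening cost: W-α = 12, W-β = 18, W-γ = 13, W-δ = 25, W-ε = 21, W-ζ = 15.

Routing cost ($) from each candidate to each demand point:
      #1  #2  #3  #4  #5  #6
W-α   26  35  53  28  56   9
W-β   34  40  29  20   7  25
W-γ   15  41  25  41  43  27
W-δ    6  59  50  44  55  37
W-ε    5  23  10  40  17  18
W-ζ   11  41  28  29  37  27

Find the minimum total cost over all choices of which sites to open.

122

Open {W-β, W-ε}: assign each demand point to its cheapest open site.
  #1→W-ε 5, #2→W-ε 23, #3→W-ε 10, #4→W-β 20, #5→W-β 7, #6→W-ε 18
  routing cost 83, fixed 39 → total 122.
Compare {W-α, W-ε}: routing cost 92 + fixed 33 = 125.
Compare {W-α, W-β, W-ε}: routing cost 74 + fixed 51 = 125.
Compare {W-ε}: routing cost 113 + fixed 21 = 134.
All other subsets cost ≥ 125. Minimum total cost: 122.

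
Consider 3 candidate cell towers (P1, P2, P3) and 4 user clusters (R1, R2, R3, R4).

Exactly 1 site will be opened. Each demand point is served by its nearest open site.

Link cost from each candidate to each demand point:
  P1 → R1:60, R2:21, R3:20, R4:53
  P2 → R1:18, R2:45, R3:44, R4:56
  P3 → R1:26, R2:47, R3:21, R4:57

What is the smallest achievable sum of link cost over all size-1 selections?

151

Open {P3}.
  R1→P3 26, R2→P3 47, R3→P3 21, R4→P3 57  ⇒ total 151.
Compare {P1}: total 154.
Compare {P2}: total 163.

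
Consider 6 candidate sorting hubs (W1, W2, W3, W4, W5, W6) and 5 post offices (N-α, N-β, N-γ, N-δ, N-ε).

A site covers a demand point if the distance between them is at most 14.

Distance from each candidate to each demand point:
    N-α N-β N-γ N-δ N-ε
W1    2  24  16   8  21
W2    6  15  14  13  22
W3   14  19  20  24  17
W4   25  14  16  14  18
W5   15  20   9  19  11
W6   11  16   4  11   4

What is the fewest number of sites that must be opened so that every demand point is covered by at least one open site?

Coverage sets (demand points within 14 of each site):
  W1: {N-α, N-δ}
  W2: {N-α, N-γ, N-δ}
  W3: {N-α}
  W4: {N-β, N-δ}
  W5: {N-γ, N-ε}
  W6: {N-α, N-γ, N-δ, N-ε}
No single site covers all 5 demand points.
But {W4, W6} covers everything, so the minimum is 2.

2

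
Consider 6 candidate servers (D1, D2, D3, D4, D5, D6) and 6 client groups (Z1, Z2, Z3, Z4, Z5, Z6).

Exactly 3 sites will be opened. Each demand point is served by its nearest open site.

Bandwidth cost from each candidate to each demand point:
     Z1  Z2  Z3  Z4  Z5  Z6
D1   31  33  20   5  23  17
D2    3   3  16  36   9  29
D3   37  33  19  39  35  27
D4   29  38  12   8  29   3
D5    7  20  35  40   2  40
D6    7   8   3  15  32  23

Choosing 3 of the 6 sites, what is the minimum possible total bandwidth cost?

Open {D2, D4, D6}.
  Z1→D2 3, Z2→D2 3, Z3→D6 3, Z4→D4 8, Z5→D2 9, Z6→D4 3  ⇒ total 29.
Compare {D2, D4, D5}: total 31.
Compare {D4, D5, D6}: total 31.
No size-3 selection does better; minimum is 29.

29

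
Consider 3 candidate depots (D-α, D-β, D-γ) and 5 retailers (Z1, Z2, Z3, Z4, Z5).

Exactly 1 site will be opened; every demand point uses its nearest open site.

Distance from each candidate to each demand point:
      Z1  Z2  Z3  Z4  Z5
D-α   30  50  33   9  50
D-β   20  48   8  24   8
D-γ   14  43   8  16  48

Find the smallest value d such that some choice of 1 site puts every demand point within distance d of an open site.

Open {D-β}.
  Farthest demand point is Z2 at distance 48 (to D-β); all others are ≤ 48.
With {D-γ} the worst case is 48.
With {D-α} the worst case is 50.
No size-1 selection achieves below 48.

48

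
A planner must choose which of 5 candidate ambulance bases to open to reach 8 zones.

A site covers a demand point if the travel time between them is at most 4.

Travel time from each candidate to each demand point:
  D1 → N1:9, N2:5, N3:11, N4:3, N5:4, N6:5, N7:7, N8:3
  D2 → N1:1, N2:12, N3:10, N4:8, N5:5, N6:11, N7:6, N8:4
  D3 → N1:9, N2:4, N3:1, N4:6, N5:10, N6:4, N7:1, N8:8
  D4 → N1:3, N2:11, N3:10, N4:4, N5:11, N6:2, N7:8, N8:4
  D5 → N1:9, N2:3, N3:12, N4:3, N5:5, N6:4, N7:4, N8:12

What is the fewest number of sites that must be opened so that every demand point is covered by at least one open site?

3

Coverage sets (demand points within 4 of each site):
  D1: {N4, N5, N8}
  D2: {N1, N8}
  D3: {N2, N3, N6, N7}
  D4: {N1, N4, N6, N8}
  D5: {N2, N4, N6, N7}
No 2 sites suffice: every size-2 union leaves at least one demand point uncovered.
But {D1, D2, D3} covers everything, so the minimum is 3.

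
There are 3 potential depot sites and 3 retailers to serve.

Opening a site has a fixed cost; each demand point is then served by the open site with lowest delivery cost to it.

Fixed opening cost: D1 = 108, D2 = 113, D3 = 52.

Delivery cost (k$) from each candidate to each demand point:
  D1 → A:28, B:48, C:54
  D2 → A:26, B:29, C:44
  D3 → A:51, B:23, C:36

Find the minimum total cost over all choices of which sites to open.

162

Open {D3}: assign each demand point to its cheapest open site.
  A→D3 51, B→D3 23, C→D3 36
  delivery cost 110, fixed 52 → total 162.
Compare {D2}: delivery cost 99 + fixed 113 = 212.
Compare {D1}: delivery cost 130 + fixed 108 = 238.
Compare {D1, D3}: delivery cost 87 + fixed 160 = 247.
All other subsets cost ≥ 212. Minimum total cost: 162.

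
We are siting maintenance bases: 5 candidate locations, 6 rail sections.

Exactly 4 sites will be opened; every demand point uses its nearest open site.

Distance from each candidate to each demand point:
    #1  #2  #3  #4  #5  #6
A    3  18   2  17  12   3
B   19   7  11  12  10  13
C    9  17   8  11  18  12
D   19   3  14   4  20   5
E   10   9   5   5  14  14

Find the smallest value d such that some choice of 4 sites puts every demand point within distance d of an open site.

10

Open {A, B, C, D}.
  Farthest demand point is #5 at distance 10 (to B); all others are ≤ 10.
With {A, B, C, E} the worst case is 10.
With {A, B, D, E} the worst case is 10.
No size-4 selection achieves below 10.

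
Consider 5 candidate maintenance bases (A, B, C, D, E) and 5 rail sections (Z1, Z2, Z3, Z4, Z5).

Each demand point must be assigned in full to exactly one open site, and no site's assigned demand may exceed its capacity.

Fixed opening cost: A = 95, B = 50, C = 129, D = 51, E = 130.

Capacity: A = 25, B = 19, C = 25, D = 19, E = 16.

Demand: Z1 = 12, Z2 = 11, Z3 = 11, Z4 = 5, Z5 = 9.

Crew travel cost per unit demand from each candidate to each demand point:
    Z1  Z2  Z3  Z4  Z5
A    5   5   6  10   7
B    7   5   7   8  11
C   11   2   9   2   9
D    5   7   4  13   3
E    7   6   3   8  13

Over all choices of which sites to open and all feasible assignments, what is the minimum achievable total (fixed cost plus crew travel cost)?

Open {A, B, D}; cheapest assignment that respects the capacities:
  A (cap 25, load 23): Z1, Z3 — cost 12×5 + 11×6 = 126
  B (cap 19, load 16): Z2, Z4 — cost 11×5 + 5×8 = 95
  D (cap 19, load 9): Z5 — cost 9×3 = 27
  Shipping 248, fixed 196 → total 444.
  Any other capacity-feasible assignment to {A, B, D} ships for at least 248.
Compare {A, C, D}: its best feasible assignment gives total 460.
Compare {A, C}: its best feasible assignment gives total 463.
Every other set of open sites that can feasibly serve all demand totals ≥ 460 even under its best assignment. Minimum: 444.

444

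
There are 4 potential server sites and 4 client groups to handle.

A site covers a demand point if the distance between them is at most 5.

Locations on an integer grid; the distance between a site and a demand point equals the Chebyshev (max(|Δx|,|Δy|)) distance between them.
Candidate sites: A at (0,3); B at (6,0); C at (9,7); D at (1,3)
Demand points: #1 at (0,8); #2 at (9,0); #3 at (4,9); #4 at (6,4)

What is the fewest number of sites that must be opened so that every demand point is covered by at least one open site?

3

Coverage sets (demand points within 5 of each site):
  A: {#1}
  B: {#2, #4}
  C: {#3, #4}
  D: {#1, #4}
No 2 sites suffice: every size-2 union leaves at least one demand point uncovered.
But {A, B, C} covers everything, so the minimum is 3.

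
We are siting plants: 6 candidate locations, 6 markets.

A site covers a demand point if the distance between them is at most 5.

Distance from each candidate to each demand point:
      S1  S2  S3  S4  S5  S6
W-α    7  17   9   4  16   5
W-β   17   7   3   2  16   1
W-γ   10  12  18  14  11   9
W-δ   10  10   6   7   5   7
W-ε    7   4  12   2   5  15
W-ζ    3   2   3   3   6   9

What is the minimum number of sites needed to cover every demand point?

Coverage sets (demand points within 5 of each site):
  W-α: {S4, S6}
  W-β: {S3, S4, S6}
  W-γ: {}
  W-δ: {S5}
  W-ε: {S2, S4, S5}
  W-ζ: {S1, S2, S3, S4}
No 2 sites suffice: every size-2 union leaves at least one demand point uncovered.
But {W-α, W-δ, W-ζ} covers everything, so the minimum is 3.

3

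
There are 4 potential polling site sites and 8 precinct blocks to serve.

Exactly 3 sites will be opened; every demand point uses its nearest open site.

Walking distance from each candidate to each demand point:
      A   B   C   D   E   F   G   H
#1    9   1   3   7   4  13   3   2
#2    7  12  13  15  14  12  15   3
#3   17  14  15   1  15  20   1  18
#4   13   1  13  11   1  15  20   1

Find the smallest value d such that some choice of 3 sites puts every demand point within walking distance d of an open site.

12

Open {#1, #2, #3}.
  Farthest demand point is F at walking distance 12 (to #2); all others are ≤ 12.
With {#1, #2, #4} the worst case is 12.
With {#1, #3, #4} the worst case is 13.
No size-3 selection achieves below 12.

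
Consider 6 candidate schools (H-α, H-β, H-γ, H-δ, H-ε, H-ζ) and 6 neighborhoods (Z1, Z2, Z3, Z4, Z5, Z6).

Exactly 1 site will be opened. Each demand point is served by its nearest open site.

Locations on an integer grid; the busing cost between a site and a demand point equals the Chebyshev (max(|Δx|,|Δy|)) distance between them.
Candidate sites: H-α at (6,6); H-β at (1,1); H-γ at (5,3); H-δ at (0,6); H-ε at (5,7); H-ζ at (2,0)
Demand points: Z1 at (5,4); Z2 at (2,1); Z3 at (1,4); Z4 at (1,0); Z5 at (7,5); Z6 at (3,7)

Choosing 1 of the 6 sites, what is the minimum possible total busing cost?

18

Open {H-γ}.
  Z1→H-γ 1, Z2→H-γ 3, Z3→H-γ 4, Z4→H-γ 4, Z5→H-γ 2, Z6→H-γ 4  ⇒ total 18.
Compare {H-β}: total 21.
Compare {H-α}: total 22.
No size-1 selection does better; minimum is 18.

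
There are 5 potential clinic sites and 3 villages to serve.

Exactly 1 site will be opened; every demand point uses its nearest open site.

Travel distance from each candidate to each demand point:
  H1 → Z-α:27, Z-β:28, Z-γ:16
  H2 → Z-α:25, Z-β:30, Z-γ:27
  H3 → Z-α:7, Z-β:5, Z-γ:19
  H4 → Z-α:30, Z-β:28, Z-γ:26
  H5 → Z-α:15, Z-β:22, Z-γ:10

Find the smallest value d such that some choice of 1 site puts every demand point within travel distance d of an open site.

Open {H3}.
  Farthest demand point is Z-γ at travel distance 19 (to H3); all others are ≤ 19.
With {H5} the worst case is 22.
With {H1} the worst case is 28.
No size-1 selection achieves below 19.

19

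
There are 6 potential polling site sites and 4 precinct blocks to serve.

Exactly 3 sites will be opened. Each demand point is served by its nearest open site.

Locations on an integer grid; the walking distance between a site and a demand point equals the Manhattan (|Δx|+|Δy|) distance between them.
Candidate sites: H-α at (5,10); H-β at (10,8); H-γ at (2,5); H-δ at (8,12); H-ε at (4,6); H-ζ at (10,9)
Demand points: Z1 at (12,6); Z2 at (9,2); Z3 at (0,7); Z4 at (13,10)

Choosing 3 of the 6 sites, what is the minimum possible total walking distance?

19

Open {H-β, H-γ, H-ζ}.
  Z1→H-β 4, Z2→H-β 7, Z3→H-γ 4, Z4→H-ζ 4  ⇒ total 19.
Compare {H-α, H-β, H-γ}: total 20.
Compare {H-β, H-γ, H-δ}: total 20.
No size-3 selection does better; minimum is 19.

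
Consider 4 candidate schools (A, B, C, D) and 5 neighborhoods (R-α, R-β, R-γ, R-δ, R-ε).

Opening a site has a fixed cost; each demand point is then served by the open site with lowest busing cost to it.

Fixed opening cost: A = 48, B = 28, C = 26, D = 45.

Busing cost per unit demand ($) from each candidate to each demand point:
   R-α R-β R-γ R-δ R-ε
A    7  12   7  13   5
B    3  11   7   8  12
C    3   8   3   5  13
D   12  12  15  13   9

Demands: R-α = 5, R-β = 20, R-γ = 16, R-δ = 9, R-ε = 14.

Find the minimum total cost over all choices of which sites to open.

Open {A, C}: assign each demand point to its cheapest open site.
  R-α→C 5×3=15, R-β→C 20×8=160, R-γ→C 16×3=48, R-δ→C 9×5=45, R-ε→A 14×5=70
  busing cost 338, fixed 74 → total 412.
Compare {A, B, C}: busing cost 338 + fixed 102 = 440.
Compare {A, C, D}: busing cost 338 + fixed 119 = 457.
Compare {C, D}: busing cost 394 + fixed 71 = 465.
All other subsets cost ≥ 440. Minimum total cost: 412.

412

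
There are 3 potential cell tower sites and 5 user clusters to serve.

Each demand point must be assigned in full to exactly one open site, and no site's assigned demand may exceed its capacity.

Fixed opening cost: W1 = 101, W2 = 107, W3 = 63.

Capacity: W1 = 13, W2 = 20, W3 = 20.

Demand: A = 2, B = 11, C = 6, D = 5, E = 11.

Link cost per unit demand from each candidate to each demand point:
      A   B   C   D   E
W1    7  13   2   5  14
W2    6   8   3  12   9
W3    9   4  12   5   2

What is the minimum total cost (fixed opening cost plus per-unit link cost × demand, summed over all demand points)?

Open {W2, W3}; cheapest assignment that respects the capacities:
  W2 (cap 20, load 19): A, B, C — cost 2×6 + 11×8 + 6×3 = 118
  W3 (cap 20, load 16): D, E — cost 5×5 + 11×2 = 47
  Shipping 165, fixed 170 → total 335.
  Any other capacity-feasible assignment to {W2, W3} ships for at least 165.
Compare {W1, W2, W3}: its best feasible assignment gives total 430.
Every other set of open sites that can feasibly serve all demand totals ≥ 430 even under its best assignment. Minimum: 335.

335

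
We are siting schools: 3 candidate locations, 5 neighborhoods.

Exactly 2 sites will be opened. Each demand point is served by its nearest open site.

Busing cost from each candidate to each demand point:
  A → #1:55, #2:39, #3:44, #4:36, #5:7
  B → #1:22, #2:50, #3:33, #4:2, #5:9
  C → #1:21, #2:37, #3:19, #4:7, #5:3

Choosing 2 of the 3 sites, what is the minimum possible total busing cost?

Open {B, C}.
  #1→C 21, #2→C 37, #3→C 19, #4→B 2, #5→C 3  ⇒ total 82.
Compare {A, C}: total 87.
Compare {A, B}: total 103.

82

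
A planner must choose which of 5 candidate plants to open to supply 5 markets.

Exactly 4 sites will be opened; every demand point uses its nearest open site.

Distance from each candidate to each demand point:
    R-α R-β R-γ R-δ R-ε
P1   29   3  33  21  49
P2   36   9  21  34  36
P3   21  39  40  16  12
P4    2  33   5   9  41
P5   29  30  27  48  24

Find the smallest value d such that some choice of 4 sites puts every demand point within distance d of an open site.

12

Open {P1, P2, P3, P4}.
  Farthest demand point is R-ε at distance 12 (to P3); all others are ≤ 12.
With {P1, P3, P4, P5} the worst case is 12.
With {P2, P3, P4, P5} the worst case is 12.
No size-4 selection achieves below 12.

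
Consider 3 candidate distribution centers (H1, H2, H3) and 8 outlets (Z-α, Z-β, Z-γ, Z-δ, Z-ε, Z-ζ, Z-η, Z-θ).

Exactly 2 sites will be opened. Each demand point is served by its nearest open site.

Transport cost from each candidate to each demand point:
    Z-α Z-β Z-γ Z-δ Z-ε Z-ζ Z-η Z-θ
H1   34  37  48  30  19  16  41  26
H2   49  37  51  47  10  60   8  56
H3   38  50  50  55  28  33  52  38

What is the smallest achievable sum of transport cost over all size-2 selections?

209

Open {H1, H2}.
  Z-α→H1 34, Z-β→H1 37, Z-γ→H1 48, Z-δ→H1 30, Z-ε→H2 10, Z-ζ→H1 16, Z-η→H2 8, Z-θ→H1 26  ⇒ total 209.
Compare {H1, H3}: total 251.
Compare {H2, H3}: total 261.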